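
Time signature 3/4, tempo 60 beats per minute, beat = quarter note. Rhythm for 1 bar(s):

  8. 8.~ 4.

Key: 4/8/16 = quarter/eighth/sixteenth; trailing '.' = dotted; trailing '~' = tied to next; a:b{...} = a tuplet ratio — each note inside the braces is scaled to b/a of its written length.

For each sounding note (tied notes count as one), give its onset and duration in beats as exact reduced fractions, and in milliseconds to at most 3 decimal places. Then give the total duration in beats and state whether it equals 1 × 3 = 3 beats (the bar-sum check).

1) 0.0ms=0b +750.0ms=3/4b
2) 750.0ms=3/4b +2250.0ms=9/4b
Σ=3b of 3 (60bpm 3/4) — PASS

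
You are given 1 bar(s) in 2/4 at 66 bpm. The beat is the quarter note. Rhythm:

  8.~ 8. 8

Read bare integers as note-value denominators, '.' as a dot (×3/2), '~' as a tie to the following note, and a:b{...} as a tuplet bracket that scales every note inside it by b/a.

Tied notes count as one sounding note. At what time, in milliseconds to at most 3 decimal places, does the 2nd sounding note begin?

1. 0.0ms @ 0 + 1363.636ms (3/2)
2. 1363.636ms @ 3/2 + 454.545ms (1/2)

note 2 onset = 3/2b = 1363.636ms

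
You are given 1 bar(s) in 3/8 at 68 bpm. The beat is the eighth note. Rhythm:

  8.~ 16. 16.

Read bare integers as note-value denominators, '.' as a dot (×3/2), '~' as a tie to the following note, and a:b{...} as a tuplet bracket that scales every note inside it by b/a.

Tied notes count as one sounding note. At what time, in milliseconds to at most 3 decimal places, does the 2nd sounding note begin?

1. 0.0ms @ 0 + 1985.294ms (9/4)
2. 1985.294ms @ 9/4 + 661.765ms (3/4)

note 2 onset = 9/4b = 1985.294ms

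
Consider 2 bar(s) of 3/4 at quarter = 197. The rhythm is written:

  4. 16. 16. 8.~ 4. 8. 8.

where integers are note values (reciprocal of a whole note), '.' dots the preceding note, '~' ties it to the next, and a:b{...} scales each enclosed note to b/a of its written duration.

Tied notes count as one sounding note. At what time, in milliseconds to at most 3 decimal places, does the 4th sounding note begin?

note 4 onset = 9/4b = 685.279ms

1. 0.0ms @ 0 + 456.853ms (3/2)
2. 456.853ms @ 3/2 + 114.213ms (3/8)
3. 571.066ms @ 15/8 + 114.213ms (3/8)
4. 685.279ms @ 9/4 + 685.279ms (9/4)
5. 1370.558ms @ 9/2 + 228.426ms (3/4)
6. 1598.985ms @ 21/4 + 228.426ms (3/4)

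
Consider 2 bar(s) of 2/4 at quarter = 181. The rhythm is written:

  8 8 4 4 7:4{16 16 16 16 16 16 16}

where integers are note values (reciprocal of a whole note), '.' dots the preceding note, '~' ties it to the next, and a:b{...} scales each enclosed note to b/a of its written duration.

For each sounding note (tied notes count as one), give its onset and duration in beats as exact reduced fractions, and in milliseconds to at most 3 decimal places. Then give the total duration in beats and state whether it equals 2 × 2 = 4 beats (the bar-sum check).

1) 0.0ms=0b +165.746ms=1/2b
2) 165.746ms=1/2b +165.746ms=1/2b
3) 331.492ms=1b +331.492ms=1b
4) 662.983ms=2b +331.492ms=1b
5) 994.475ms=3b +47.356ms=1/7b
6) 1041.831ms=22/7b +47.356ms=1/7b
7) 1089.187ms=23/7b +47.356ms=1/7b
8) 1136.543ms=24/7b +47.356ms=1/7b
9) 1183.899ms=25/7b +47.356ms=1/7b
10) 1231.255ms=26/7b +47.356ms=1/7b
11) 1278.611ms=27/7b +47.356ms=1/7b
Σ=4b of 4 (181bpm 2/4) — PASS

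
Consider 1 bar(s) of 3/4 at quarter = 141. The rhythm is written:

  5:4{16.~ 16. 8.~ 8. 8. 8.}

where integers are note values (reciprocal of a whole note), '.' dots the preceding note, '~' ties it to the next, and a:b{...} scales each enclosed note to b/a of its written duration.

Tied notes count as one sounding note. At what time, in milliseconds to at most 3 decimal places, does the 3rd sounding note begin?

note 3 onset = 9/5b = 765.957ms

1. 0.0ms @ 0 + 255.319ms (3/5)
2. 255.319ms @ 3/5 + 510.638ms (6/5)
3. 765.957ms @ 9/5 + 255.319ms (3/5)
4. 1021.277ms @ 12/5 + 255.319ms (3/5)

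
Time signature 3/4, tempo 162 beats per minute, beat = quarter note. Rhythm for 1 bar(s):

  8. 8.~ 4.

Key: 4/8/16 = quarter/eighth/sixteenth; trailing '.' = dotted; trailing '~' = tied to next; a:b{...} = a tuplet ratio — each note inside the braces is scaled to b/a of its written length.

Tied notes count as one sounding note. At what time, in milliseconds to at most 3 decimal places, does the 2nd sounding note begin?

note 2 onset = 3/4b = 277.778ms

1. 0.0ms @ 0 + 277.778ms (3/4)
2. 277.778ms @ 3/4 + 833.333ms (9/4)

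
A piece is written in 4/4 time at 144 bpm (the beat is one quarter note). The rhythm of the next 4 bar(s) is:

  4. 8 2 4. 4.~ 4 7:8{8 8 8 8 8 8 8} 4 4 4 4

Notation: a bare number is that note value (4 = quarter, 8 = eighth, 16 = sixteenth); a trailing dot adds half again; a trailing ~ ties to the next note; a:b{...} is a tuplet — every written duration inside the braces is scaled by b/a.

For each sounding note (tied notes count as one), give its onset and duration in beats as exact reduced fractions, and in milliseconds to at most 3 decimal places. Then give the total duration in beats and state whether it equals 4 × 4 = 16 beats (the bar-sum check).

1) 0.0ms=0b +625.0ms=3/2b
2) 625.0ms=3/2b +208.333ms=1/2b
3) 833.333ms=2b +833.333ms=2b
4) 1666.667ms=4b +625.0ms=3/2b
5) 2291.667ms=11/2b +1041.667ms=5/2b
6) 3333.333ms=8b +238.095ms=4/7b
7) 3571.429ms=60/7b +238.095ms=4/7b
8) 3809.524ms=64/7b +238.095ms=4/7b
9) 4047.619ms=68/7b +238.095ms=4/7b
10) 4285.714ms=72/7b +238.095ms=4/7b
11) 4523.81ms=76/7b +238.095ms=4/7b
12) 4761.905ms=80/7b +238.095ms=4/7b
13) 5000.0ms=12b +416.667ms=1b
14) 5416.667ms=13b +416.667ms=1b
15) 5833.333ms=14b +416.667ms=1b
16) 6250.0ms=15b +416.667ms=1b
Σ=16b of 16 (144bpm 4/4) — PASS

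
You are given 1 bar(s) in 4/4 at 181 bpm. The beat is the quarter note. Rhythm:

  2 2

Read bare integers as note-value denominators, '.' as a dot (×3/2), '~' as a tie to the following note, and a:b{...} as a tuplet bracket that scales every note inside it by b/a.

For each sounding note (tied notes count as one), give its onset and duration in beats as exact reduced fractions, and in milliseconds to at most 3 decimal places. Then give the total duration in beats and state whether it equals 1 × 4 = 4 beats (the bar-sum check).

1) 0.0ms=0b +662.983ms=2b
2) 662.983ms=2b +662.983ms=2b
Σ=4b of 4 (181bpm 4/4) — PASS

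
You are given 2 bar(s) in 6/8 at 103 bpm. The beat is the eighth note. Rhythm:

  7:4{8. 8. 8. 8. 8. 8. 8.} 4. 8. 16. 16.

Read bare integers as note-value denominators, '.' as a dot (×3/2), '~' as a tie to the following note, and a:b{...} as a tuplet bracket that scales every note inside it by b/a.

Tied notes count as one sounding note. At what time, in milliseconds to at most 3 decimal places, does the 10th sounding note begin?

note 10 onset = 21/2b = 6116.505ms

1. 0.0ms @ 0 + 499.307ms (6/7)
2. 499.307ms @ 6/7 + 499.307ms (6/7)
3. 998.613ms @ 12/7 + 499.307ms (6/7)
4. 1497.92ms @ 18/7 + 499.307ms (6/7)
5. 1997.226ms @ 24/7 + 499.307ms (6/7)
6. 2496.533ms @ 30/7 + 499.307ms (6/7)
7. 2995.839ms @ 36/7 + 499.307ms (6/7)
8. 3495.146ms @ 6 + 1747.573ms (3)
9. 5242.718ms @ 9 + 873.786ms (3/2)
10. 6116.505ms @ 21/2 + 436.893ms (3/4)
11. 6553.398ms @ 45/4 + 436.893ms (3/4)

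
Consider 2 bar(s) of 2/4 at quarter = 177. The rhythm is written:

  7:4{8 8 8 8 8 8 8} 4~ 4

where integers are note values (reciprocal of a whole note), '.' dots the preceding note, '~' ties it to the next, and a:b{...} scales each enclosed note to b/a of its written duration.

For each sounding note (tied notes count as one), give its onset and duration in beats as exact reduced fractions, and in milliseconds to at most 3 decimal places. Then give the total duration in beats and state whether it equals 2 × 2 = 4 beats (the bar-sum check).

1) 0.0ms=0b +96.852ms=2/7b
2) 96.852ms=2/7b +96.852ms=2/7b
3) 193.705ms=4/7b +96.852ms=2/7b
4) 290.557ms=6/7b +96.852ms=2/7b
5) 387.409ms=8/7b +96.852ms=2/7b
6) 484.262ms=10/7b +96.852ms=2/7b
7) 581.114ms=12/7b +96.852ms=2/7b
8) 677.966ms=2b +677.966ms=2b
Σ=4b of 4 (177bpm 2/4) — PASS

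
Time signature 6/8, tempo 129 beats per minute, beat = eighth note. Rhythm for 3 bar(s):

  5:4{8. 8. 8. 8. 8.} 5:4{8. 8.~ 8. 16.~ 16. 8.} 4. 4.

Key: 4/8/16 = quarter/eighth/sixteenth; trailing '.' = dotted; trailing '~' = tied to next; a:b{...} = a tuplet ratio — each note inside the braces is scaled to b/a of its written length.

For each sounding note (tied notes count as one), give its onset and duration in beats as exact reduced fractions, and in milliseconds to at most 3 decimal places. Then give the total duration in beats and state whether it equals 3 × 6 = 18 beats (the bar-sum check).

1) 0.0ms=0b +558.14ms=6/5b
2) 558.14ms=6/5b +558.14ms=6/5b
3) 1116.279ms=12/5b +558.14ms=6/5b
4) 1674.419ms=18/5b +558.14ms=6/5b
5) 2232.558ms=24/5b +558.14ms=6/5b
6) 2790.698ms=6b +558.14ms=6/5b
7) 3348.837ms=36/5b +1116.279ms=12/5b
8) 4465.116ms=48/5b +558.14ms=6/5b
9) 5023.256ms=54/5b +558.14ms=6/5b
10) 5581.395ms=12b +1395.349ms=3b
11) 6976.744ms=15b +1395.349ms=3b
Σ=18b of 18 (129bpm 6/8) — PASS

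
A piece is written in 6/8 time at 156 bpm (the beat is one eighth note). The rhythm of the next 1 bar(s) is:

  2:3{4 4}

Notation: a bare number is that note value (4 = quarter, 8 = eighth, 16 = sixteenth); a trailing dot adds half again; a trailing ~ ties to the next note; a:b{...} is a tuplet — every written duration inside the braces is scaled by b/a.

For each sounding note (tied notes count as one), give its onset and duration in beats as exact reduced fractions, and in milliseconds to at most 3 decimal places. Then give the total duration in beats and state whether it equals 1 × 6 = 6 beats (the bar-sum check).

1) 0.0ms=0b +1153.846ms=3b
2) 1153.846ms=3b +1153.846ms=3b
Σ=6b of 6 (156bpm 6/8) — PASS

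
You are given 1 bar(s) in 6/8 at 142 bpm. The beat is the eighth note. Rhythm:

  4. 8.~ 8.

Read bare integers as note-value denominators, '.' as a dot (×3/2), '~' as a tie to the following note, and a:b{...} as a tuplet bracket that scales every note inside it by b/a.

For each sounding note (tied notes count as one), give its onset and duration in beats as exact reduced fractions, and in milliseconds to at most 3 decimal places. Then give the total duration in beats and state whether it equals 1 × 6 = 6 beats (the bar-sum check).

1) 0.0ms=0b +1267.606ms=3b
2) 1267.606ms=3b +1267.606ms=3b
Σ=6b of 6 (142bpm 6/8) — PASS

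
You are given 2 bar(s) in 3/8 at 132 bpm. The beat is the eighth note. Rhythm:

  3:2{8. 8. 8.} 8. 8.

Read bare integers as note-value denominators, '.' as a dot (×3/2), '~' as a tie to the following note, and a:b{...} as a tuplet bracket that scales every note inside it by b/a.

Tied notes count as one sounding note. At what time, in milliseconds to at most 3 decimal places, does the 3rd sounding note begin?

1. 0.0ms @ 0 + 454.545ms (1)
2. 454.545ms @ 1 + 454.545ms (1)
3. 909.091ms @ 2 + 454.545ms (1)
4. 1363.636ms @ 3 + 681.818ms (3/2)
5. 2045.455ms @ 9/2 + 681.818ms (3/2)

note 3 onset = 2b = 909.091ms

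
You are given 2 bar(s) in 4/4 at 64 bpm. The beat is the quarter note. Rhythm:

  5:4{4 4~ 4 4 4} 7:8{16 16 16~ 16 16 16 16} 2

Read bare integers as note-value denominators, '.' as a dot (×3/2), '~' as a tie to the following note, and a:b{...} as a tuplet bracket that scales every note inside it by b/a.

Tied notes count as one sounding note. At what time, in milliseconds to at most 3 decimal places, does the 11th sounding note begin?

1. 0.0ms @ 0 + 750.0ms (4/5)
2. 750.0ms @ 4/5 + 1500.0ms (8/5)
3. 2250.0ms @ 12/5 + 750.0ms (4/5)
4. 3000.0ms @ 16/5 + 750.0ms (4/5)
5. 3750.0ms @ 4 + 267.857ms (2/7)
6. 4017.857ms @ 30/7 + 267.857ms (2/7)
7. 4285.714ms @ 32/7 + 535.714ms (4/7)
8. 4821.429ms @ 36/7 + 267.857ms (2/7)
9. 5089.286ms @ 38/7 + 267.857ms (2/7)
10. 5357.143ms @ 40/7 + 267.857ms (2/7)
11. 5625.0ms @ 6 + 1875.0ms (2)

note 11 onset = 6b = 5625.0ms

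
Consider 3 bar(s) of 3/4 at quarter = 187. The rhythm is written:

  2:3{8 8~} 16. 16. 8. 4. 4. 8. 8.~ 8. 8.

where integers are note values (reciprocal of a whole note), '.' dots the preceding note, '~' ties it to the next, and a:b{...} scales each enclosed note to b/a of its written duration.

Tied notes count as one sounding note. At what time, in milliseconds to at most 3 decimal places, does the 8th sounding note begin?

1. 0.0ms @ 0 + 240.642ms (3/4)
2. 240.642ms @ 3/4 + 360.963ms (9/8)
3. 601.604ms @ 15/8 + 120.321ms (3/8)
4. 721.925ms @ 9/4 + 240.642ms (3/4)
5. 962.567ms @ 3 + 481.283ms (3/2)
6. 1443.85ms @ 9/2 + 481.283ms (3/2)
7. 1925.134ms @ 6 + 240.642ms (3/4)
8. 2165.775ms @ 27/4 + 481.283ms (3/2)
9. 2647.059ms @ 33/4 + 240.642ms (3/4)

note 8 onset = 27/4b = 2165.775ms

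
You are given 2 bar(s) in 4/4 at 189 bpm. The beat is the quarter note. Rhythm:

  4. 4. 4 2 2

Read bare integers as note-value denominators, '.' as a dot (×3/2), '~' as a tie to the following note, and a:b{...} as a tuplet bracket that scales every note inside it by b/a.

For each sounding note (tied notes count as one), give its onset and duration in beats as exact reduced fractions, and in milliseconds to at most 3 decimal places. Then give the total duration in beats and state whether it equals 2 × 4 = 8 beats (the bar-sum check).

1) 0.0ms=0b +476.19ms=3/2b
2) 476.19ms=3/2b +476.19ms=3/2b
3) 952.381ms=3b +317.46ms=1b
4) 1269.841ms=4b +634.921ms=2b
5) 1904.762ms=6b +634.921ms=2b
Σ=8b of 8 (189bpm 4/4) — PASS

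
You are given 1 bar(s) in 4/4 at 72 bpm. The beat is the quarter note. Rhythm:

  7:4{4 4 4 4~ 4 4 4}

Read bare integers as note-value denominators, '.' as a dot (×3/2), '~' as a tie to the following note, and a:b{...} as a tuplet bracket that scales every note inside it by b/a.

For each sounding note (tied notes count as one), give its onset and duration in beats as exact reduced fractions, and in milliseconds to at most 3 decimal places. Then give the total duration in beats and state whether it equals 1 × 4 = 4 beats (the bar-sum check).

1) 0.0ms=0b +476.19ms=4/7b
2) 476.19ms=4/7b +476.19ms=4/7b
3) 952.381ms=8/7b +476.19ms=4/7b
4) 1428.571ms=12/7b +952.381ms=8/7b
5) 2380.952ms=20/7b +476.19ms=4/7b
6) 2857.143ms=24/7b +476.19ms=4/7b
Σ=4b of 4 (72bpm 4/4) — PASS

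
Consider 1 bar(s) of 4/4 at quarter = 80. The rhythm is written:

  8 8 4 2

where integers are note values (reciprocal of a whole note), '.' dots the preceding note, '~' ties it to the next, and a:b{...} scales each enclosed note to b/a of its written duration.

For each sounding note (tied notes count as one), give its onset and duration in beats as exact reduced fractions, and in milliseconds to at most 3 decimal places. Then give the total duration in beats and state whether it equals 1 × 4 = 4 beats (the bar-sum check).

1) 0.0ms=0b +375.0ms=1/2b
2) 375.0ms=1/2b +375.0ms=1/2b
3) 750.0ms=1b +750.0ms=1b
4) 1500.0ms=2b +1500.0ms=2b
Σ=4b of 4 (80bpm 4/4) — PASS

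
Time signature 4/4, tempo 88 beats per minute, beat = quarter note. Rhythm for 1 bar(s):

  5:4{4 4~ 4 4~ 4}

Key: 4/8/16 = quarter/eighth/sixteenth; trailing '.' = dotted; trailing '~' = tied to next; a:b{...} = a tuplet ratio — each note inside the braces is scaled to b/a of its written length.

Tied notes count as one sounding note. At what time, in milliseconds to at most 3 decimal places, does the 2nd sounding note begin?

note 2 onset = 4/5b = 545.455ms

1. 0.0ms @ 0 + 545.455ms (4/5)
2. 545.455ms @ 4/5 + 1090.909ms (8/5)
3. 1636.364ms @ 12/5 + 1090.909ms (8/5)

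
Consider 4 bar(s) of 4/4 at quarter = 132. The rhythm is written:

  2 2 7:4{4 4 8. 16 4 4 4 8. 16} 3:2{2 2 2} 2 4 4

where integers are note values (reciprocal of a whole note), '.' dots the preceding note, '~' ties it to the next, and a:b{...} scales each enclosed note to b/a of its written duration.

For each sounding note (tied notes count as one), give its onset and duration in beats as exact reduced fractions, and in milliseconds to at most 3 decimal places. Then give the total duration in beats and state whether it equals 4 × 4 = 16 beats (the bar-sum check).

1) 0.0ms=0b +909.091ms=2b
2) 909.091ms=2b +909.091ms=2b
3) 1818.182ms=4b +259.74ms=4/7b
4) 2077.922ms=32/7b +259.74ms=4/7b
5) 2337.662ms=36/7b +194.805ms=3/7b
6) 2532.468ms=39/7b +64.935ms=1/7b
7) 2597.403ms=40/7b +259.74ms=4/7b
8) 2857.143ms=44/7b +259.74ms=4/7b
9) 3116.883ms=48/7b +259.74ms=4/7b
10) 3376.623ms=52/7b +194.805ms=3/7b
11) 3571.429ms=55/7b +64.935ms=1/7b
12) 3636.364ms=8b +606.061ms=4/3b
13) 4242.424ms=28/3b +606.061ms=4/3b
14) 4848.485ms=32/3b +606.061ms=4/3b
15) 5454.545ms=12b +909.091ms=2b
16) 6363.636ms=14b +454.545ms=1b
17) 6818.182ms=15b +454.545ms=1b
Σ=16b of 16 (132bpm 4/4) — PASS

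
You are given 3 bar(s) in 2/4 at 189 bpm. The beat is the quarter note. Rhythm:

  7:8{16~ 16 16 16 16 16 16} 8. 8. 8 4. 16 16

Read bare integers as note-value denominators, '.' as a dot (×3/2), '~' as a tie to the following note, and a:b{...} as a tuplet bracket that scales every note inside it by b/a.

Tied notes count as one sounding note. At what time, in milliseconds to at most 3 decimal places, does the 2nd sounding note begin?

1. 0.0ms @ 0 + 181.406ms (4/7)
2. 181.406ms @ 4/7 + 90.703ms (2/7)
3. 272.109ms @ 6/7 + 90.703ms (2/7)
4. 362.812ms @ 8/7 + 90.703ms (2/7)
5. 453.515ms @ 10/7 + 90.703ms (2/7)
6. 544.218ms @ 12/7 + 90.703ms (2/7)
7. 634.921ms @ 2 + 238.095ms (3/4)
8. 873.016ms @ 11/4 + 238.095ms (3/4)
9. 1111.111ms @ 7/2 + 158.73ms (1/2)
10. 1269.841ms @ 4 + 476.19ms (3/2)
11. 1746.032ms @ 11/2 + 79.365ms (1/4)
12. 1825.397ms @ 23/4 + 79.365ms (1/4)

note 2 onset = 4/7b = 181.406ms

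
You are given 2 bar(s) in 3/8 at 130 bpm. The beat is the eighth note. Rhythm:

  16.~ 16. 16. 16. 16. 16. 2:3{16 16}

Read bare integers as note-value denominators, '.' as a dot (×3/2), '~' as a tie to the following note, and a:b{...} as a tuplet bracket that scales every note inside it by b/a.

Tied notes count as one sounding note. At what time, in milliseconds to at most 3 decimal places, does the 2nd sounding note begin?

1. 0.0ms @ 0 + 692.308ms (3/2)
2. 692.308ms @ 3/2 + 346.154ms (3/4)
3. 1038.462ms @ 9/4 + 346.154ms (3/4)
4. 1384.615ms @ 3 + 346.154ms (3/4)
5. 1730.769ms @ 15/4 + 346.154ms (3/4)
6. 2076.923ms @ 9/2 + 346.154ms (3/4)
7. 2423.077ms @ 21/4 + 346.154ms (3/4)

note 2 onset = 3/2b = 692.308ms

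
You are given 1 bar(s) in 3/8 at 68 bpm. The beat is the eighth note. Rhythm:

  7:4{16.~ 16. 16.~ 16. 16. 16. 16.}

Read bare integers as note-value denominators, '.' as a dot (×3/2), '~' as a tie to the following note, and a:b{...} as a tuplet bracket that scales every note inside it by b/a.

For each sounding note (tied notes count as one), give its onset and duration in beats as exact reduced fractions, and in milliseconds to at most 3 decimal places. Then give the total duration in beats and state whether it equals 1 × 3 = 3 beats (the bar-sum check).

1) 0.0ms=0b +756.303ms=6/7b
2) 756.303ms=6/7b +756.303ms=6/7b
3) 1512.605ms=12/7b +378.151ms=3/7b
4) 1890.756ms=15/7b +378.151ms=3/7b
5) 2268.908ms=18/7b +378.151ms=3/7b
Σ=3b of 3 (68bpm 3/8) — PASS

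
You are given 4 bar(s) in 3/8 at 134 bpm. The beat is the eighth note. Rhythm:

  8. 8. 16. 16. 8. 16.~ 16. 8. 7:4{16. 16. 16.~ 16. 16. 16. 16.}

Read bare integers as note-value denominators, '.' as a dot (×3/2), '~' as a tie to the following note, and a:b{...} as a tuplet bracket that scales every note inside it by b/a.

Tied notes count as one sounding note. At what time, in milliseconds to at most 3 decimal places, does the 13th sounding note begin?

1. 0.0ms @ 0 + 671.642ms (3/2)
2. 671.642ms @ 3/2 + 671.642ms (3/2)
3. 1343.284ms @ 3 + 335.821ms (3/4)
4. 1679.104ms @ 15/4 + 335.821ms (3/4)
5. 2014.925ms @ 9/2 + 671.642ms (3/2)
6. 2686.567ms @ 6 + 671.642ms (3/2)
7. 3358.209ms @ 15/2 + 671.642ms (3/2)
8. 4029.851ms @ 9 + 191.898ms (3/7)
9. 4221.748ms @ 66/7 + 191.898ms (3/7)
10. 4413.646ms @ 69/7 + 383.795ms (6/7)
11. 4797.441ms @ 75/7 + 191.898ms (3/7)
12. 4989.339ms @ 78/7 + 191.898ms (3/7)
13. 5181.237ms @ 81/7 + 191.898ms (3/7)

note 13 onset = 81/7b = 5181.237ms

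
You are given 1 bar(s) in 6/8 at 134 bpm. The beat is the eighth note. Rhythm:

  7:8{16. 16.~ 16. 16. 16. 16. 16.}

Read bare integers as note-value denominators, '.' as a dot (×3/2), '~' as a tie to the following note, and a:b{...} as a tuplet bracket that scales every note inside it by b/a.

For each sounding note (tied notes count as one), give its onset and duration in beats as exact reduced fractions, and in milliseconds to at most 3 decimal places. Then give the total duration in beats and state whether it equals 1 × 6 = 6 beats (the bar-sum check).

1) 0.0ms=0b +383.795ms=6/7b
2) 383.795ms=6/7b +767.591ms=12/7b
3) 1151.386ms=18/7b +383.795ms=6/7b
4) 1535.181ms=24/7b +383.795ms=6/7b
5) 1918.977ms=30/7b +383.795ms=6/7b
6) 2302.772ms=36/7b +383.795ms=6/7b
Σ=6b of 6 (134bpm 6/8) — PASS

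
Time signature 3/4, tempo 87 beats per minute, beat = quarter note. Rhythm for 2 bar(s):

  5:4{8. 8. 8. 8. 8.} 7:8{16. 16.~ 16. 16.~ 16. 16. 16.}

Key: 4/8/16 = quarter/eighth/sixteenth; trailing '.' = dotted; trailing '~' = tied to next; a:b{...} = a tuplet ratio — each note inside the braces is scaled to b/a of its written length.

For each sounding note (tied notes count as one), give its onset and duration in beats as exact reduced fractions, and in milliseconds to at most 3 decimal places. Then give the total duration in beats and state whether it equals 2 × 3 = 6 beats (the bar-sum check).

1) 0.0ms=0b +413.793ms=3/5b
2) 413.793ms=3/5b +413.793ms=3/5b
3) 827.586ms=6/5b +413.793ms=3/5b
4) 1241.379ms=9/5b +413.793ms=3/5b
5) 1655.172ms=12/5b +413.793ms=3/5b
6) 2068.966ms=3b +295.567ms=3/7b
7) 2364.532ms=24/7b +591.133ms=6/7b
8) 2955.665ms=30/7b +591.133ms=6/7b
9) 3546.798ms=36/7b +295.567ms=3/7b
10) 3842.365ms=39/7b +295.567ms=3/7b
Σ=6b of 6 (87bpm 3/4) — PASS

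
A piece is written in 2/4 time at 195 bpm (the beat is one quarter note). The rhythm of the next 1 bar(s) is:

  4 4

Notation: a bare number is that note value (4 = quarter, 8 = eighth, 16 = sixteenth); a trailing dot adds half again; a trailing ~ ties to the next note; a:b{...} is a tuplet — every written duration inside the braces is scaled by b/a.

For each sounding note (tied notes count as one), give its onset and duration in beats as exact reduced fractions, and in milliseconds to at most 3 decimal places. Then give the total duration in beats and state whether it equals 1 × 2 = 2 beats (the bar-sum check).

1) 0.0ms=0b +307.692ms=1b
2) 307.692ms=1b +307.692ms=1b
Σ=2b of 2 (195bpm 2/4) — PASS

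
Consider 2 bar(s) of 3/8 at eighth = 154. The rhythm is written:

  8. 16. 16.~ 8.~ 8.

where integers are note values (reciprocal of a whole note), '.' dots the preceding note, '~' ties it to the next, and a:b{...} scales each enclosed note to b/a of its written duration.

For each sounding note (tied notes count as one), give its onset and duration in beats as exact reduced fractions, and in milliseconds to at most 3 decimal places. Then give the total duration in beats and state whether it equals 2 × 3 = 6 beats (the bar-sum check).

1) 0.0ms=0b +584.416ms=3/2b
2) 584.416ms=3/2b +292.208ms=3/4b
3) 876.623ms=9/4b +1461.039ms=15/4b
Σ=6b of 6 (154bpm 3/8) — PASS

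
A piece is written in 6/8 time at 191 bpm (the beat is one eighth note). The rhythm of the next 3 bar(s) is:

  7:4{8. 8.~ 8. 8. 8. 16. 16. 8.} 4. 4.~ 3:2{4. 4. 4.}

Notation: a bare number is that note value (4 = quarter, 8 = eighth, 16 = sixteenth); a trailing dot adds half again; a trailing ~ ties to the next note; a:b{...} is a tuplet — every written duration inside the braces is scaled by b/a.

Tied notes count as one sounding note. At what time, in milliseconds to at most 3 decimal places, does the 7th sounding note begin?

1. 0.0ms @ 0 + 269.26ms (6/7)
2. 269.26ms @ 6/7 + 538.519ms (12/7)
3. 807.779ms @ 18/7 + 269.26ms (6/7)
4. 1077.038ms @ 24/7 + 269.26ms (6/7)
5. 1346.298ms @ 30/7 + 134.63ms (3/7)
6. 1480.927ms @ 33/7 + 134.63ms (3/7)
7. 1615.557ms @ 36/7 + 269.26ms (6/7)
8. 1884.817ms @ 6 + 942.408ms (3)
9. 2827.225ms @ 9 + 1570.681ms (5)
10. 4397.906ms @ 14 + 628.272ms (2)
11. 5026.178ms @ 16 + 628.272ms (2)

note 7 onset = 36/7b = 1615.557ms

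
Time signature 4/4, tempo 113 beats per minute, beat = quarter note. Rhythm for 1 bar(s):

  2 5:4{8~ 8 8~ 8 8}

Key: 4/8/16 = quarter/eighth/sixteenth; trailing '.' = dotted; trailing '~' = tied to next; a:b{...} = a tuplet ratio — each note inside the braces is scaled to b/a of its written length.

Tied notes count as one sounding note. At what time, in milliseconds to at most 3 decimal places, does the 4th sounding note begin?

note 4 onset = 18/5b = 1911.504ms

1. 0.0ms @ 0 + 1061.947ms (2)
2. 1061.947ms @ 2 + 424.779ms (4/5)
3. 1486.726ms @ 14/5 + 424.779ms (4/5)
4. 1911.504ms @ 18/5 + 212.389ms (2/5)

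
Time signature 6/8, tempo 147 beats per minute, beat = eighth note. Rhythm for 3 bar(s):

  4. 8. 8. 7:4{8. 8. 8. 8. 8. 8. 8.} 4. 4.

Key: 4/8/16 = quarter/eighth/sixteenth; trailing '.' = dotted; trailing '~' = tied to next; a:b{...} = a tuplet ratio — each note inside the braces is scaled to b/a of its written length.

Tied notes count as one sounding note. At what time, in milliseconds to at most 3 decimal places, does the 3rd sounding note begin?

note 3 onset = 9/2b = 1836.735ms

1. 0.0ms @ 0 + 1224.49ms (3)
2. 1224.49ms @ 3 + 612.245ms (3/2)
3. 1836.735ms @ 9/2 + 612.245ms (3/2)
4. 2448.98ms @ 6 + 349.854ms (6/7)
5. 2798.834ms @ 48/7 + 349.854ms (6/7)
6. 3148.688ms @ 54/7 + 349.854ms (6/7)
7. 3498.542ms @ 60/7 + 349.854ms (6/7)
8. 3848.397ms @ 66/7 + 349.854ms (6/7)
9. 4198.251ms @ 72/7 + 349.854ms (6/7)
10. 4548.105ms @ 78/7 + 349.854ms (6/7)
11. 4897.959ms @ 12 + 1224.49ms (3)
12. 6122.449ms @ 15 + 1224.49ms (3)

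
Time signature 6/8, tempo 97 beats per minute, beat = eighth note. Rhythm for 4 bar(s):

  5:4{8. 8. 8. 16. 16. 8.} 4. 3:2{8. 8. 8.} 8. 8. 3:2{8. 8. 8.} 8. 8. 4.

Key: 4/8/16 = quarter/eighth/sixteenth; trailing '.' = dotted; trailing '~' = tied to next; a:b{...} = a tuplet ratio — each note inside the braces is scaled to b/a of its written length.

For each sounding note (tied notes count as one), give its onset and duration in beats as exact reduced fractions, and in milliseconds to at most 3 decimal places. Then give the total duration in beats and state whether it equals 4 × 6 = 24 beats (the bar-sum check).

1) 0.0ms=0b +742.268ms=6/5b
2) 742.268ms=6/5b +742.268ms=6/5b
3) 1484.536ms=12/5b +742.268ms=6/5b
4) 2226.804ms=18/5b +371.134ms=3/5b
5) 2597.938ms=21/5b +371.134ms=3/5b
6) 2969.072ms=24/5b +742.268ms=6/5b
7) 3711.34ms=6b +1855.67ms=3b
8) 5567.01ms=9b +618.557ms=1b
9) 6185.567ms=10b +618.557ms=1b
10) 6804.124ms=11b +618.557ms=1b
11) 7422.68ms=12b +927.835ms=3/2b
12) 8350.515ms=27/2b +927.835ms=3/2b
13) 9278.351ms=15b +618.557ms=1b
14) 9896.907ms=16b +618.557ms=1b
15) 10515.464ms=17b +618.557ms=1b
16) 11134.021ms=18b +927.835ms=3/2b
17) 12061.856ms=39/2b +927.835ms=3/2b
18) 12989.691ms=21b +1855.67ms=3b
Σ=24b of 24 (97bpm 6/8) — PASS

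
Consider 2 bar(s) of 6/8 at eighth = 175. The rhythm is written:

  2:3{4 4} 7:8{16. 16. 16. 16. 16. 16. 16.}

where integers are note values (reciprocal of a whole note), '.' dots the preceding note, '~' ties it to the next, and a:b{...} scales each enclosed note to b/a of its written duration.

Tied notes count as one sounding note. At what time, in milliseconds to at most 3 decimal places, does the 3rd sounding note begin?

1. 0.0ms @ 0 + 1028.571ms (3)
2. 1028.571ms @ 3 + 1028.571ms (3)
3. 2057.143ms @ 6 + 293.878ms (6/7)
4. 2351.02ms @ 48/7 + 293.878ms (6/7)
5. 2644.898ms @ 54/7 + 293.878ms (6/7)
6. 2938.776ms @ 60/7 + 293.878ms (6/7)
7. 3232.653ms @ 66/7 + 293.878ms (6/7)
8. 3526.531ms @ 72/7 + 293.878ms (6/7)
9. 3820.408ms @ 78/7 + 293.878ms (6/7)

note 3 onset = 6b = 2057.143ms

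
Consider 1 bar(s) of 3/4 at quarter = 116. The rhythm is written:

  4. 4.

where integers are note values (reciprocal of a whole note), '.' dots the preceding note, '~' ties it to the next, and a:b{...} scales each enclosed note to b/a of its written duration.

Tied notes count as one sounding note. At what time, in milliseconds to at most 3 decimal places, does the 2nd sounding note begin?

note 2 onset = 3/2b = 775.862ms

1. 0.0ms @ 0 + 775.862ms (3/2)
2. 775.862ms @ 3/2 + 775.862ms (3/2)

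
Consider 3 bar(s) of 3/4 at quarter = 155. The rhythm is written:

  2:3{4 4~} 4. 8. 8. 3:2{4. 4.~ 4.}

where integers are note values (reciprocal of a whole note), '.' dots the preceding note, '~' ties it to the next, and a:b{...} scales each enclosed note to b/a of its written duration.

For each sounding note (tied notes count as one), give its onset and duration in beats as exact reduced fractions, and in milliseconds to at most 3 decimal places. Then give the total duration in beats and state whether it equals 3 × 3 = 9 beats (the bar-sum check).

1) 0.0ms=0b +580.645ms=3/2b
2) 580.645ms=3/2b +1161.29ms=3b
3) 1741.935ms=9/2b +290.323ms=3/4b
4) 2032.258ms=21/4b +290.323ms=3/4b
5) 2322.581ms=6b +387.097ms=1b
6) 2709.677ms=7b +774.194ms=2b
Σ=9b of 9 (155bpm 3/4) — PASS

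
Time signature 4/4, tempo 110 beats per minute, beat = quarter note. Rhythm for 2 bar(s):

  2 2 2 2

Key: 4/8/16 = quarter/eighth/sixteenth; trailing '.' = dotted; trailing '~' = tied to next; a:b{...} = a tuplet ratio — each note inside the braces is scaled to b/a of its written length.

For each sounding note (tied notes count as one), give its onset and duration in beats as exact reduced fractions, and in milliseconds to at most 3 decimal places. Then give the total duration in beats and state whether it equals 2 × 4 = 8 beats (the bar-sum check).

1) 0.0ms=0b +1090.909ms=2b
2) 1090.909ms=2b +1090.909ms=2b
3) 2181.818ms=4b +1090.909ms=2b
4) 3272.727ms=6b +1090.909ms=2b
Σ=8b of 8 (110bpm 4/4) — PASS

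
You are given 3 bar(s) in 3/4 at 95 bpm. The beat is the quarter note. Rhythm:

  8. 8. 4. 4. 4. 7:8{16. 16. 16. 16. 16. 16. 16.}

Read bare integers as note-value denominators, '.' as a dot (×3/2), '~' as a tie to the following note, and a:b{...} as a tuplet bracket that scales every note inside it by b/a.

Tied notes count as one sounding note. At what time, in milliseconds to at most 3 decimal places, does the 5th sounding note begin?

1. 0.0ms @ 0 + 473.684ms (3/4)
2. 473.684ms @ 3/4 + 473.684ms (3/4)
3. 947.368ms @ 3/2 + 947.368ms (3/2)
4. 1894.737ms @ 3 + 947.368ms (3/2)
5. 2842.105ms @ 9/2 + 947.368ms (3/2)
6. 3789.474ms @ 6 + 270.677ms (3/7)
7. 4060.15ms @ 45/7 + 270.677ms (3/7)
8. 4330.827ms @ 48/7 + 270.677ms (3/7)
9. 4601.504ms @ 51/7 + 270.677ms (3/7)
10. 4872.18ms @ 54/7 + 270.677ms (3/7)
11. 5142.857ms @ 57/7 + 270.677ms (3/7)
12. 5413.534ms @ 60/7 + 270.677ms (3/7)

note 5 onset = 9/2b = 2842.105ms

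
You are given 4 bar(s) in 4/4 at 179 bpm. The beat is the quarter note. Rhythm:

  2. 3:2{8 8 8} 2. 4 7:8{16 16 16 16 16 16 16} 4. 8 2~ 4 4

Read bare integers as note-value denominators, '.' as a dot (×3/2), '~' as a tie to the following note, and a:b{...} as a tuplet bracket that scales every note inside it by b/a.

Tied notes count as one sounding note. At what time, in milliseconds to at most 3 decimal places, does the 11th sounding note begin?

note 11 onset = 64/7b = 3064.645ms

1. 0.0ms @ 0 + 1005.587ms (3)
2. 1005.587ms @ 3 + 111.732ms (1/3)
3. 1117.318ms @ 10/3 + 111.732ms (1/3)
4. 1229.05ms @ 11/3 + 111.732ms (1/3)
5. 1340.782ms @ 4 + 1005.587ms (3)
6. 2346.369ms @ 7 + 335.196ms (1)
7. 2681.564ms @ 8 + 95.77ms (2/7)
8. 2777.334ms @ 58/7 + 95.77ms (2/7)
9. 2873.105ms @ 60/7 + 95.77ms (2/7)
10. 2968.875ms @ 62/7 + 95.77ms (2/7)
11. 3064.645ms @ 64/7 + 95.77ms (2/7)
12. 3160.415ms @ 66/7 + 95.77ms (2/7)
13. 3256.185ms @ 68/7 + 95.77ms (2/7)
14. 3351.955ms @ 10 + 502.793ms (3/2)
15. 3854.749ms @ 23/2 + 167.598ms (1/2)
16. 4022.346ms @ 12 + 1005.587ms (3)
17. 5027.933ms @ 15 + 335.196ms (1)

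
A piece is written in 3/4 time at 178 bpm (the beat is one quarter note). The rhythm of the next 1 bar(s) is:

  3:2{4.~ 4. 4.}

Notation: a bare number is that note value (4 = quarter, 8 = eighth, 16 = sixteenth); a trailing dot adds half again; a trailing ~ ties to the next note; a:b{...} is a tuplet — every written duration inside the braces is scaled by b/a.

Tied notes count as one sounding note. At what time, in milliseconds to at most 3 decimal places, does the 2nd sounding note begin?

note 2 onset = 2b = 674.157ms

1. 0.0ms @ 0 + 674.157ms (2)
2. 674.157ms @ 2 + 337.079ms (1)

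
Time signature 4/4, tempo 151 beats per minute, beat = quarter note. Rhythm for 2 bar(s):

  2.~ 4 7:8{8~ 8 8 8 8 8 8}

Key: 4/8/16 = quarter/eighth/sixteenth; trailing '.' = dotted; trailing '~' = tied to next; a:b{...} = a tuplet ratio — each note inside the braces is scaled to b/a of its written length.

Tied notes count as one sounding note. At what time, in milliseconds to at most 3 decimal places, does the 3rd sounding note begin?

note 3 onset = 36/7b = 2043.519ms

1. 0.0ms @ 0 + 1589.404ms (4)
2. 1589.404ms @ 4 + 454.115ms (8/7)
3. 2043.519ms @ 36/7 + 227.058ms (4/7)
4. 2270.577ms @ 40/7 + 227.058ms (4/7)
5. 2497.635ms @ 44/7 + 227.058ms (4/7)
6. 2724.693ms @ 48/7 + 227.058ms (4/7)
7. 2951.75ms @ 52/7 + 227.058ms (4/7)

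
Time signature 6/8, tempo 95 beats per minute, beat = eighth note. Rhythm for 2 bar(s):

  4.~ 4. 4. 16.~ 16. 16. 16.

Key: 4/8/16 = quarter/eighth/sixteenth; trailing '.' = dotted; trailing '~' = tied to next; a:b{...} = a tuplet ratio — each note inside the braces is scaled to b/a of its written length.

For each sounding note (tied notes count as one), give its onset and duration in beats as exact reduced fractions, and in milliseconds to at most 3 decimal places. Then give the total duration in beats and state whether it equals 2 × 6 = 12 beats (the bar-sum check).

1) 0.0ms=0b +3789.474ms=6b
2) 3789.474ms=6b +1894.737ms=3b
3) 5684.211ms=9b +947.368ms=3/2b
4) 6631.579ms=21/2b +473.684ms=3/4b
5) 7105.263ms=45/4b +473.684ms=3/4b
Σ=12b of 12 (95bpm 6/8) — PASS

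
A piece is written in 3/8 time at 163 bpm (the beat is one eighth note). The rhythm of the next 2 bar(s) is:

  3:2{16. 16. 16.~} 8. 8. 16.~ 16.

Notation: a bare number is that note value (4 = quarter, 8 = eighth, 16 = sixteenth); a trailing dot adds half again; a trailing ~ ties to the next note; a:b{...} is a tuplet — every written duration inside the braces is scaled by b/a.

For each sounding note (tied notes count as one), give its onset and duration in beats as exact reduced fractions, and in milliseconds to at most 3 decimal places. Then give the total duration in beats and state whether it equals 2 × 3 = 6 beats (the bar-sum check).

1) 0.0ms=0b +184.049ms=1/2b
2) 184.049ms=1/2b +184.049ms=1/2b
3) 368.098ms=1b +736.196ms=2b
4) 1104.294ms=3b +552.147ms=3/2b
5) 1656.442ms=9/2b +552.147ms=3/2b
Σ=6b of 6 (163bpm 3/8) — PASS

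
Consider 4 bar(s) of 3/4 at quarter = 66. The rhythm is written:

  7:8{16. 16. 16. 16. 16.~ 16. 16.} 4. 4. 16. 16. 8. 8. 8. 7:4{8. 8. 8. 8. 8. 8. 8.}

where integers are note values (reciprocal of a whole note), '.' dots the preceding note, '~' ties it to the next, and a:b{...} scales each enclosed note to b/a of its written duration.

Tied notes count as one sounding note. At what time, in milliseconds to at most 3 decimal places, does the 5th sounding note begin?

1. 0.0ms @ 0 + 389.61ms (3/7)
2. 389.61ms @ 3/7 + 389.61ms (3/7)
3. 779.221ms @ 6/7 + 389.61ms (3/7)
4. 1168.831ms @ 9/7 + 389.61ms (3/7)
5. 1558.442ms @ 12/7 + 779.221ms (6/7)
6. 2337.662ms @ 18/7 + 389.61ms (3/7)
7. 2727.273ms @ 3 + 1363.636ms (3/2)
8. 4090.909ms @ 9/2 + 1363.636ms (3/2)
9. 5454.545ms @ 6 + 340.909ms (3/8)
10. 5795.455ms @ 51/8 + 340.909ms (3/8)
11. 6136.364ms @ 27/4 + 681.818ms (3/4)
12. 6818.182ms @ 15/2 + 681.818ms (3/4)
13. 7500.0ms @ 33/4 + 681.818ms (3/4)
14. 8181.818ms @ 9 + 389.61ms (3/7)
15. 8571.429ms @ 66/7 + 389.61ms (3/7)
16. 8961.039ms @ 69/7 + 389.61ms (3/7)
17. 9350.649ms @ 72/7 + 389.61ms (3/7)
18. 9740.26ms @ 75/7 + 389.61ms (3/7)
19. 10129.87ms @ 78/7 + 389.61ms (3/7)
20. 10519.481ms @ 81/7 + 389.61ms (3/7)

note 5 onset = 12/7b = 1558.442ms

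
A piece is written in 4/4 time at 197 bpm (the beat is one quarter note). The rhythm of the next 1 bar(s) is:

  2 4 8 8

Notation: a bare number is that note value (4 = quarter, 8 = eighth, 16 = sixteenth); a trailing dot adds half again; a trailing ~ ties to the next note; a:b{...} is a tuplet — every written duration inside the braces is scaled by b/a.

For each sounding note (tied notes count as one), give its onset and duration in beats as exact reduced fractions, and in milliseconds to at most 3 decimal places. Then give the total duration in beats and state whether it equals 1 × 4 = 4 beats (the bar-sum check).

1) 0.0ms=0b +609.137ms=2b
2) 609.137ms=2b +304.569ms=1b
3) 913.706ms=3b +152.284ms=1/2b
4) 1065.99ms=7/2b +152.284ms=1/2b
Σ=4b of 4 (197bpm 4/4) — PASS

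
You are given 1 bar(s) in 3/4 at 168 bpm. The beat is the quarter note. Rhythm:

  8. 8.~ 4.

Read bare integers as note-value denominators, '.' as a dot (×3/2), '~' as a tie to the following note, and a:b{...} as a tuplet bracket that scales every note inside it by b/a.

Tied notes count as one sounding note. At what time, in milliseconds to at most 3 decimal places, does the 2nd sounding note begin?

1. 0.0ms @ 0 + 267.857ms (3/4)
2. 267.857ms @ 3/4 + 803.571ms (9/4)

note 2 onset = 3/4b = 267.857ms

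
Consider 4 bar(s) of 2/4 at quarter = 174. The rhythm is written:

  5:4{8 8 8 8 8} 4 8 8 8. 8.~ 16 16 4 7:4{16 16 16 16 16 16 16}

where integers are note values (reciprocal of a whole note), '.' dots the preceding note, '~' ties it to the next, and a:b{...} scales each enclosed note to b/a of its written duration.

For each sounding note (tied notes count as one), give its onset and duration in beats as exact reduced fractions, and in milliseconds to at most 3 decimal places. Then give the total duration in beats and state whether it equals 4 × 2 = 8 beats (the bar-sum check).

1) 0.0ms=0b +137.931ms=2/5b
2) 137.931ms=2/5b +137.931ms=2/5b
3) 275.862ms=4/5b +137.931ms=2/5b
4) 413.793ms=6/5b +137.931ms=2/5b
5) 551.724ms=8/5b +137.931ms=2/5b
6) 689.655ms=2b +344.828ms=1b
7) 1034.483ms=3b +172.414ms=1/2b
8) 1206.897ms=7/2b +172.414ms=1/2b
9) 1379.31ms=4b +258.621ms=3/4b
10) 1637.931ms=19/4b +344.828ms=1b
11) 1982.759ms=23/4b +86.207ms=1/4b
12) 2068.966ms=6b +344.828ms=1b
13) 2413.793ms=7b +49.261ms=1/7b
14) 2463.054ms=50/7b +49.261ms=1/7b
15) 2512.315ms=51/7b +49.261ms=1/7b
16) 2561.576ms=52/7b +49.261ms=1/7b
17) 2610.837ms=53/7b +49.261ms=1/7b
18) 2660.099ms=54/7b +49.261ms=1/7b
19) 2709.36ms=55/7b +49.261ms=1/7b
Σ=8b of 8 (174bpm 2/4) — PASS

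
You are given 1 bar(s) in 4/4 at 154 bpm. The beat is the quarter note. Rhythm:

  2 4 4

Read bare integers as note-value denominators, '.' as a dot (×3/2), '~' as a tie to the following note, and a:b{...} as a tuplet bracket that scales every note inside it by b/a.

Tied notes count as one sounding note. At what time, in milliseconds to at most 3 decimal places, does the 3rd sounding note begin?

1. 0.0ms @ 0 + 779.221ms (2)
2. 779.221ms @ 2 + 389.61ms (1)
3. 1168.831ms @ 3 + 389.61ms (1)

note 3 onset = 3b = 1168.831ms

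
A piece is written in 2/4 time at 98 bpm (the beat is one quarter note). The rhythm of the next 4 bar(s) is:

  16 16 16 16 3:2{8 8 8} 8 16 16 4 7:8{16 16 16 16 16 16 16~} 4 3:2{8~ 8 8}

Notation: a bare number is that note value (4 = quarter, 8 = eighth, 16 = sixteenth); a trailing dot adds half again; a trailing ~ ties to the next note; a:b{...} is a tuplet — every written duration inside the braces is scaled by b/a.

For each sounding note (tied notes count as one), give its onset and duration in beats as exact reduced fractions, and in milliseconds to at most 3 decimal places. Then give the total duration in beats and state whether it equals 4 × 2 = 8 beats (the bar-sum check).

1) 0.0ms=0b +153.061ms=1/4b
2) 153.061ms=1/4b +153.061ms=1/4b
3) 306.122ms=1/2b +153.061ms=1/4b
4) 459.184ms=3/4b +153.061ms=1/4b
5) 612.245ms=1b +204.082ms=1/3b
6) 816.327ms=4/3b +204.082ms=1/3b
7) 1020.408ms=5/3b +204.082ms=1/3b
8) 1224.49ms=2b +306.122ms=1/2b
9) 1530.612ms=5/2b +153.061ms=1/4b
10) 1683.673ms=11/4b +153.061ms=1/4b
11) 1836.735ms=3b +612.245ms=1b
12) 2448.98ms=4b +174.927ms=2/7b
13) 2623.907ms=30/7b +174.927ms=2/7b
14) 2798.834ms=32/7b +174.927ms=2/7b
15) 2973.761ms=34/7b +174.927ms=2/7b
16) 3148.688ms=36/7b +174.927ms=2/7b
17) 3323.615ms=38/7b +174.927ms=2/7b
18) 3498.542ms=40/7b +787.172ms=9/7b
19) 4285.714ms=7b +408.163ms=2/3b
20) 4693.878ms=23/3b +204.082ms=1/3b
Σ=8b of 8 (98bpm 2/4) — PASS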